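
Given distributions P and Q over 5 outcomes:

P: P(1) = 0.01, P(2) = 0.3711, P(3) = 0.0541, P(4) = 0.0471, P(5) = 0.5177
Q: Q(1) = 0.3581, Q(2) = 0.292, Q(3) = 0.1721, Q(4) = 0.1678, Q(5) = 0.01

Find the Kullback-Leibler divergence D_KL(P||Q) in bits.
2.8479 bits

D_KL(P||Q) = Σ P(x) log₂(P(x)/Q(x))

Computing term by term:
  P(1)·log₂(P(1)/Q(1)) = 0.01·log₂(0.01/0.3581) = -0.05162
  P(2)·log₂(P(2)/Q(2)) = 0.3711·log₂(0.3711/0.292) = 0.12834
  P(3)·log₂(P(3)/Q(3)) = 0.0541·log₂(0.0541/0.1721) = -0.09032
  P(4)·log₂(P(4)/Q(4)) = 0.0471·log₂(0.0471/0.1678) = -0.08633
  P(5)·log₂(P(5)/Q(5)) = 0.5177·log₂(0.5177/0.01) = 2.94781

D_KL(P||Q) = -0.05162 + 0.12834 - 0.09032 - 0.08633 + 2.94781 = 2.84788 ≈ 2.8479 bits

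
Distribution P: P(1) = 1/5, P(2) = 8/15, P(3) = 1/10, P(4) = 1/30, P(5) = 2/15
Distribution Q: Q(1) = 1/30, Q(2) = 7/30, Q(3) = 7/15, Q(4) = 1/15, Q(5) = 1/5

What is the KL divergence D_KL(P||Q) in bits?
0.8195 bits

D_KL(P||Q) = Σ P(x) log₂(P(x)/Q(x))

Computing term by term:
  P(1)·log₂(P(1)/Q(1)) = (1/5)·log₂((1/5)/(1/30)) = 0.51699
  P(2)·log₂(P(2)/Q(2)) = (8/15)·log₂((8/15)/(7/30)) = 0.63608
  P(3)·log₂(P(3)/Q(3)) = (1/10)·log₂((1/10)/(7/15)) = -0.22224
  P(4)·log₂(P(4)/Q(4)) = (1/30)·log₂((1/30)/(1/15)) = -0.03333
  P(5)·log₂(P(5)/Q(5)) = (2/15)·log₂((2/15)/(1/5)) = -0.07800

D_KL(P||Q) = 0.51699 + 0.63608 - 0.22224 - 0.03333 - 0.07800 = 0.81950 ≈ 0.8195 bits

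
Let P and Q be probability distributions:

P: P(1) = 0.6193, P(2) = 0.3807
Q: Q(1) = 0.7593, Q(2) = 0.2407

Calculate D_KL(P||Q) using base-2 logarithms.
0.0697 bits

D_KL(P||Q) = Σ P(x) log₂(P(x)/Q(x))

Computing term by term:
  P(1)·log₂(P(1)/Q(1)) = 0.6193·log₂(0.6193/0.7593) = -0.18209
  P(2)·log₂(P(2)/Q(2)) = 0.3807·log₂(0.3807/0.2407) = 0.25180

D_KL(P||Q) = -0.18209 + 0.25180 = 0.06971 ≈ 0.0697 bits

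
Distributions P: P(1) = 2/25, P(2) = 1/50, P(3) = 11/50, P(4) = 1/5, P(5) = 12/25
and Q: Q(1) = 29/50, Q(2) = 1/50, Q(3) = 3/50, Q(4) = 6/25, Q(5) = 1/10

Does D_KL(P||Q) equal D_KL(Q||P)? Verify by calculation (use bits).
D_KL(P||Q) = 1.2174 bits, D_KL(Q||P) = 1.3820 bits. No — D_KL(P||Q) ≠ D_KL(Q||P) for this pair.

D_KL(P||Q) = Σ P(x) log₂(P(x)/Q(x))

Computing term by term:
  P(1)·log₂(P(1)/Q(1)) = (2/25)·log₂((2/25)/(29/50)) = -0.22864
  P(2)·log₂(P(2)/Q(2)) = (1/50)·log₂((1/50)/(1/50)) = 0.00000
  P(3)·log₂(P(3)/Q(3)) = (11/50)·log₂((11/50)/(3/50)) = 0.41238
  P(4)·log₂(P(4)/Q(4)) = (1/5)·log₂((1/5)/(6/25)) = -0.05261
  P(5)·log₂(P(5)/Q(5)) = (12/25)·log₂((12/25)/(1/10)) = 1.08626

D_KL(P||Q) = -0.22864 + 0.00000 + 0.41238 - 0.05261 + 1.08626 = 1.21739 ≈ 1.2174 bits

D_KL(Q||P) = Σ Q(x) log₂(Q(x)/P(x))

Computing term by term:
  Q(1)·log₂(Q(1)/P(1)) = (29/50)·log₂((29/50)/(2/25)) = 1.65763
  Q(2)·log₂(Q(2)/P(2)) = (1/50)·log₂((1/50)/(1/50)) = 0.00000
  Q(3)·log₂(Q(3)/P(3)) = (3/50)·log₂((3/50)/(11/50)) = -0.11247
  Q(4)·log₂(Q(4)/P(4)) = (6/25)·log₂((6/25)/(1/5)) = 0.06313
  Q(5)·log₂(Q(5)/P(5)) = (1/10)·log₂((1/10)/(12/25)) = -0.22630

D_KL(Q||P) = 1.65763 + 0.00000 - 0.11247 + 0.06313 - 0.22630 = 1.38199 ≈ 1.3820 bits

These are NOT equal (difference: 0.1646 bits). KL divergence is asymmetric: D_KL(P||Q) ≠ D_KL(Q||P) in general.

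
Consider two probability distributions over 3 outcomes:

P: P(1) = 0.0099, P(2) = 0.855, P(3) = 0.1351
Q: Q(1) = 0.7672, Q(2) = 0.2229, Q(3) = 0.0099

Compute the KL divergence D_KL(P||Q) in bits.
2.1056 bits

D_KL(P||Q) = Σ P(x) log₂(P(x)/Q(x))

Computing term by term:
  P(1)·log₂(P(1)/Q(1)) = 0.0099·log₂(0.0099/0.7672) = -0.06213
  P(2)·log₂(P(2)/Q(2)) = 0.855·log₂(0.855/0.2229) = 1.65830
  P(3)·log₂(P(3)/Q(3)) = 0.1351·log₂(0.1351/0.0099) = 0.50939

D_KL(P||Q) = -0.06213 + 1.65830 + 0.50939 = 2.10556 ≈ 2.1056 bits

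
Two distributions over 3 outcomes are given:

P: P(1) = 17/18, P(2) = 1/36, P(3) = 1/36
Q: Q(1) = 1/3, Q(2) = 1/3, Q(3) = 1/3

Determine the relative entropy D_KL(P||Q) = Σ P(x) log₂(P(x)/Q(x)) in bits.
1.2199 bits

D_KL(P||Q) = Σ P(x) log₂(P(x)/Q(x))

Computing term by term:
  P(1)·log₂(P(1)/Q(1)) = (17/18)·log₂((17/18)/(1/3)) = 1.41903
  P(2)·log₂(P(2)/Q(2)) = (1/36)·log₂((1/36)/(1/3)) = -0.09958
  P(3)·log₂(P(3)/Q(3)) = (1/36)·log₂((1/36)/(1/3)) = -0.09958

D_KL(P||Q) = 1.41903 - 0.09958 - 0.09958 = 1.21987 ≈ 1.2199 bits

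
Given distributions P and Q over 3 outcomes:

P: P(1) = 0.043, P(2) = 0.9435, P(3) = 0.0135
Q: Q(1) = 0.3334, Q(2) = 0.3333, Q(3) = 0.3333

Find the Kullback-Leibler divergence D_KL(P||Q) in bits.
1.2269 bits

D_KL(P||Q) = Σ P(x) log₂(P(x)/Q(x))

Computing term by term:
  P(1)·log₂(P(1)/Q(1)) = 0.043·log₂(0.043/0.3334) = -0.12706
  P(2)·log₂(P(2)/Q(2)) = 0.9435·log₂(0.9435/0.3333) = 1.41638
  P(3)·log₂(P(3)/Q(3)) = 0.0135·log₂(0.0135/0.3333) = -0.06245

D_KL(P||Q) = -0.12706 + 1.41638 - 0.06245 = 1.22687 ≈ 1.2269 bits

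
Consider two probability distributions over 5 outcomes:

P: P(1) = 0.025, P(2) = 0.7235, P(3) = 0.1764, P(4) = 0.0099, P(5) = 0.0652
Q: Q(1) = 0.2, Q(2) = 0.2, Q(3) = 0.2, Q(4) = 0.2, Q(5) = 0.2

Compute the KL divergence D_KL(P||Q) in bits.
1.0868 bits

D_KL(P||Q) = Σ P(x) log₂(P(x)/Q(x))

Computing term by term:
  P(1)·log₂(P(1)/Q(1)) = 0.025·log₂(0.025/0.2) = -0.07500
  P(2)·log₂(P(2)/Q(2)) = 0.7235·log₂(0.7235/0.2) = 1.34209
  P(3)·log₂(P(3)/Q(3)) = 0.1764·log₂(0.1764/0.2) = -0.03195
  P(4)·log₂(P(4)/Q(4)) = 0.0099·log₂(0.0099/0.2) = -0.04293
  P(5)·log₂(P(5)/Q(5)) = 0.0652·log₂(0.0652/0.2) = -0.10543

D_KL(P||Q) = -0.07500 + 1.34209 - 0.03195 - 0.04293 - 0.10543 = 1.08678 ≈ 1.0868 bits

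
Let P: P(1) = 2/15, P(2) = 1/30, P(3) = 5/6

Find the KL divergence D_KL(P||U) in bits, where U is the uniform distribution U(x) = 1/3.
0.8146 bits

U(i) = 1/3 for all i

D_KL(P||U) = Σ P(x) log₂(P(x) / (1/3))
           = Σ P(x) log₂(P(x)) + log₂(3)
           = log₂(3) - H(P)

H(P) = -Σ P(x) log₂(P(x)):
  -P(1)·log₂(P(1)) = -(2/15)·log₂(2/15) = 0.38759
  -P(2)·log₂(P(2)) = -(1/30)·log₂(1/30) = 0.16356
  -P(3)·log₂(P(3)) = -(5/6)·log₂(5/6) = 0.21920
H(P) = 0.38759 + 0.16356 + 0.21920 = 0.77035 bits

log₂(3) = 1.58496 bits

D_KL(P||U) = 1.58496 - 0.77035 = 0.81461 ≈ 0.8146 bits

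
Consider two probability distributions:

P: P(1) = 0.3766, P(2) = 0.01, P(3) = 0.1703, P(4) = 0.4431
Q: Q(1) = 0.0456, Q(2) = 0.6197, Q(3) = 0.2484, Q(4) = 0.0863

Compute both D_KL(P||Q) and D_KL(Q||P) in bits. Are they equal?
D_KL(P||Q) = 2.0406 bits, D_KL(Q||P) = 3.4821 bits. No, they are not equal.

D_KL(P||Q) = Σ P(x) log₂(P(x)/Q(x))

Computing term by term:
  P(1)·log₂(P(1)/Q(1)) = 0.3766·log₂(0.3766/0.0456) = 1.14710
  P(2)·log₂(P(2)/Q(2)) = 0.01·log₂(0.01/0.6197) = -0.05953
  P(3)·log₂(P(3)/Q(3)) = 0.1703·log₂(0.1703/0.2484) = -0.09274
  P(4)·log₂(P(4)/Q(4)) = 0.4431·log₂(0.4431/0.0863) = 1.04580

D_KL(P||Q) = 1.14710 - 0.05953 - 0.09274 + 1.04580 = 2.04063 ≈ 2.0406 bits

D_KL(Q||P) = Σ Q(x) log₂(Q(x)/P(x))

Computing term by term:
  Q(1)·log₂(Q(1)/P(1)) = 0.0456·log₂(0.0456/0.3766) = -0.13889
  Q(2)·log₂(Q(2)/P(2)) = 0.6197·log₂(0.6197/0.01) = 3.68938
  Q(3)·log₂(Q(3)/P(3)) = 0.2484·log₂(0.2484/0.1703) = 0.13528
  Q(4)·log₂(Q(4)/P(4)) = 0.0863·log₂(0.0863/0.4431) = -0.20369

D_KL(Q||P) = -0.13889 + 3.68938 + 0.13528 - 0.20369 = 3.48208 ≈ 3.4821 bits

These are NOT equal (difference: 1.4415 bits). KL divergence is asymmetric: D_KL(P||Q) ≠ D_KL(Q||P) in general.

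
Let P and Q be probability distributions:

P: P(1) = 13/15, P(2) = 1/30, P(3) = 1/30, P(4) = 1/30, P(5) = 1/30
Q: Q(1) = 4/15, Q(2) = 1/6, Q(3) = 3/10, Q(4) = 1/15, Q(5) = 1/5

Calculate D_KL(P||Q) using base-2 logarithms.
1.1712 bits

D_KL(P||Q) = Σ P(x) log₂(P(x)/Q(x))

Computing term by term:
  P(1)·log₂(P(1)/Q(1)) = (13/15)·log₂((13/15)/(4/15)) = 1.47371
  P(2)·log₂(P(2)/Q(2)) = (1/30)·log₂((1/30)/(1/6)) = -0.07740
  P(3)·log₂(P(3)/Q(3)) = (1/30)·log₂((1/30)/(3/10)) = -0.10566
  P(4)·log₂(P(4)/Q(4)) = (1/30)·log₂((1/30)/(1/15)) = -0.03333
  P(5)·log₂(P(5)/Q(5)) = (1/30)·log₂((1/30)/(1/5)) = -0.08617

D_KL(P||Q) = 1.47371 - 0.07740 - 0.10566 - 0.03333 - 0.08617 = 1.17115 ≈ 1.1712 bits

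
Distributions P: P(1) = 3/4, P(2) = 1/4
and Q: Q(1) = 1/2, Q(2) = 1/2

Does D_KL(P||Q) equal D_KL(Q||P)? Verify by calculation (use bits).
D_KL(P||Q) = 0.1887 bits, D_KL(Q||P) = 0.2075 bits. No — D_KL(P||Q) ≠ D_KL(Q||P) for this pair.

D_KL(P||Q) = Σ P(x) log₂(P(x)/Q(x))

Computing term by term:
  P(1)·log₂(P(1)/Q(1)) = (3/4)·log₂((3/4)/(1/2)) = 0.43872
  P(2)·log₂(P(2)/Q(2)) = (1/4)·log₂((1/4)/(1/2)) = -0.25000

D_KL(P||Q) = 0.43872 - 0.25000 = 0.18872 ≈ 0.1887 bits

D_KL(Q||P) = Σ Q(x) log₂(Q(x)/P(x))

Computing term by term:
  Q(1)·log₂(Q(1)/P(1)) = (1/2)·log₂((1/2)/(3/4)) = -0.29248
  Q(2)·log₂(Q(2)/P(2)) = (1/2)·log₂((1/2)/(1/4)) = 0.50000

D_KL(Q||P) = -0.29248 + 0.50000 = 0.20752 ≈ 0.2075 bits

These are NOT equal (difference: 0.0188 bits). KL divergence is asymmetric: D_KL(P||Q) ≠ D_KL(Q||P) in general.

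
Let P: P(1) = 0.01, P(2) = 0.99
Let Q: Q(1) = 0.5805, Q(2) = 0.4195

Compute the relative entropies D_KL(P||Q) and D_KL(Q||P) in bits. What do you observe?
D_KL(P||Q) = 1.1678 bits, D_KL(Q||P) = 2.8816 bits. The two directions give different values (D_KL(Q||P) exceeds D_KL(P||Q) by 1.7138 bits): KL divergence is asymmetric.

D_KL(P||Q) = Σ P(x) log₂(P(x)/Q(x))

Computing term by term:
  P(1)·log₂(P(1)/Q(1)) = 0.01·log₂(0.01/0.5805) = -0.05859
  P(2)·log₂(P(2)/Q(2)) = 0.99·log₂(0.99/0.4195) = 1.22637

D_KL(P||Q) = -0.05859 + 1.22637 = 1.16778 ≈ 1.1678 bits

D_KL(Q||P) = Σ Q(x) log₂(Q(x)/P(x))

Computing term by term:
  Q(1)·log₂(Q(1)/P(1)) = 0.5805·log₂(0.5805/0.01) = 3.40128
  Q(2)·log₂(Q(2)/P(2)) = 0.4195·log₂(0.4195/0.99) = -0.51966

D_KL(Q||P) = 3.40128 - 0.51966 = 2.88162 ≈ 2.8816 bits

These are NOT equal (difference: 1.7138 bits). KL divergence is asymmetric: D_KL(P||Q) ≠ D_KL(Q||P) in general.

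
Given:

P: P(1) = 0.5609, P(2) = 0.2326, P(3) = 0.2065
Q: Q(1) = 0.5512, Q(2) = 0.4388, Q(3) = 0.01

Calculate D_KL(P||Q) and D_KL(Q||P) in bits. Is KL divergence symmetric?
D_KL(P||Q) = 0.7031 bits, D_KL(Q||P) = 0.3443 bits. No, KL divergence is not symmetric.

D_KL(P||Q) = Σ P(x) log₂(P(x)/Q(x))

Computing term by term:
  P(1)·log₂(P(1)/Q(1)) = 0.5609·log₂(0.5609/0.5512) = 0.01412
  P(2)·log₂(P(2)/Q(2)) = 0.2326·log₂(0.2326/0.4388) = -0.21299
  P(3)·log₂(P(3)/Q(3)) = 0.2065·log₂(0.2065/0.01) = 0.90201

D_KL(P||Q) = 0.01412 - 0.21299 + 0.90201 = 0.70314 ≈ 0.7031 bits

D_KL(Q||P) = Σ Q(x) log₂(Q(x)/P(x))

Computing term by term:
  Q(1)·log₂(Q(1)/P(1)) = 0.5512·log₂(0.5512/0.5609) = -0.01387
  Q(2)·log₂(Q(2)/P(2)) = 0.4388·log₂(0.4388/0.2326) = 0.40181
  Q(3)·log₂(Q(3)/P(3)) = 0.01·log₂(0.01/0.2065) = -0.04368

D_KL(Q||P) = -0.01387 + 0.40181 - 0.04368 = 0.34426 ≈ 0.3443 bits

These are NOT equal (difference: 0.3588 bits). KL divergence is asymmetric: D_KL(P||Q) ≠ D_KL(Q||P) in general.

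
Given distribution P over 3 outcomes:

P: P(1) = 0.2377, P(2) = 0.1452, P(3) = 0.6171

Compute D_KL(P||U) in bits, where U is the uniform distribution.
0.2583 bits

U(i) = 1/3 for all i

D_KL(P||U) = Σ P(x) log₂(P(x) / (1/3))
           = Σ P(x) log₂(P(x)) + log₂(3)
           = log₂(3) - H(P)

H(P) = -Σ P(x) log₂(P(x)):
  -P(1)·log₂(P(1)) = -(0.2377)·log₂(0.2377) = 0.49270
  -P(2)·log₂(P(2)) = -(0.1452)·log₂(0.1452) = 0.40422
  -P(3)·log₂(P(3)) = -(0.6171)·log₂(0.6171) = 0.42976
H(P) = 0.49270 + 0.40422 + 0.42976 = 1.32668 bits

log₂(3) = 1.58496 bits

D_KL(P||U) = 1.58496 - 1.32668 = 0.25828 ≈ 0.2583 bits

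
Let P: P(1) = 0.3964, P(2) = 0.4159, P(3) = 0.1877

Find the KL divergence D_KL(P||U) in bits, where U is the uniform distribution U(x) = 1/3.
0.0764 bits

U(i) = 1/3 for all i

D_KL(P||U) = Σ P(x) log₂(P(x) / (1/3))
           = Σ P(x) log₂(P(x)) + log₂(3)
           = log₂(3) - H(P)

H(P) = -Σ P(x) log₂(P(x)):
  -P(1)·log₂(P(1)) = -(0.3964)·log₂(0.3964) = 0.52918
  -P(2)·log₂(P(2)) = -(0.4159)·log₂(0.4159) = 0.52640
  -P(3)·log₂(P(3)) = -(0.1877)·log₂(0.1877) = 0.45301
H(P) = 0.52918 + 0.52640 + 0.45301 = 1.50859 bits

log₂(3) = 1.58496 bits

D_KL(P||U) = 1.58496 - 1.50859 = 0.07637 ≈ 0.0764 bits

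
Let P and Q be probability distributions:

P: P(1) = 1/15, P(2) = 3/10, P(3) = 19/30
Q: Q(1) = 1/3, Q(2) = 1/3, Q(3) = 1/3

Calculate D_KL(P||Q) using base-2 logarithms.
0.3861 bits

D_KL(P||Q) = Σ P(x) log₂(P(x)/Q(x))

Computing term by term:
  P(1)·log₂(P(1)/Q(1)) = (1/15)·log₂((1/15)/(1/3)) = -0.15480
  P(2)·log₂(P(2)/Q(2)) = (3/10)·log₂((3/10)/(1/3)) = -0.04560
  P(3)·log₂(P(3)/Q(3)) = (19/30)·log₂((19/30)/(1/3)) = 0.58647

D_KL(P||Q) = -0.15480 - 0.04560 + 0.58647 = 0.38607 ≈ 0.3861 bits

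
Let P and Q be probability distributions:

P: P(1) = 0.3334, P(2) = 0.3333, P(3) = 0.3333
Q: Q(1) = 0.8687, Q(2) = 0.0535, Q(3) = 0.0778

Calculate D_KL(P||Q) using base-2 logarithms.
1.1186 bits

D_KL(P||Q) = Σ P(x) log₂(P(x)/Q(x))

Computing term by term:
  P(1)·log₂(P(1)/Q(1)) = 0.3334·log₂(0.3334/0.8687) = -0.46063
  P(2)·log₂(P(2)/Q(2)) = 0.3333·log₂(0.3333/0.0535) = 0.87965
  P(3)·log₂(P(3)/Q(3)) = 0.3333·log₂(0.3333/0.0778) = 0.69959

D_KL(P||Q) = -0.46063 + 0.87965 + 0.69959 = 1.11861 ≈ 1.1186 bits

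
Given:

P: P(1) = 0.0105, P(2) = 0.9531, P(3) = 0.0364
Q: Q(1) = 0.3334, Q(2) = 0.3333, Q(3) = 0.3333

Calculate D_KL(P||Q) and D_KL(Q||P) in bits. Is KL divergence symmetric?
D_KL(P||Q) = 1.2760 bits, D_KL(Q||P) = 2.2229 bits. No, KL divergence is not symmetric.

D_KL(P||Q) = Σ P(x) log₂(P(x)/Q(x))

Computing term by term:
  P(1)·log₂(P(1)/Q(1)) = 0.0105·log₂(0.0105/0.3334) = -0.05238
  P(2)·log₂(P(2)/Q(2)) = 0.9531·log₂(0.9531/0.3333) = 1.44471
  P(3)·log₂(P(3)/Q(3)) = 0.0364·log₂(0.0364/0.3333) = -0.11629

D_KL(P||Q) = -0.05238 + 1.44471 - 0.11629 = 1.27604 ≈ 1.2760 bits

D_KL(Q||P) = Σ Q(x) log₂(Q(x)/P(x))

Computing term by term:
  Q(1)·log₂(Q(1)/P(1)) = 0.3334·log₂(0.3334/0.0105) = 1.66326
  Q(2)·log₂(Q(2)/P(2)) = 0.3333·log₂(0.3333/0.9531) = -0.50522
  Q(3)·log₂(Q(3)/P(3)) = 0.3333·log₂(0.3333/0.0364) = 1.06483

D_KL(Q||P) = 1.66326 - 0.50522 + 1.06483 = 2.22287 ≈ 2.2229 bits

These are NOT equal (difference: 0.9469 bits). KL divergence is asymmetric: D_KL(P||Q) ≠ D_KL(Q||P) in general.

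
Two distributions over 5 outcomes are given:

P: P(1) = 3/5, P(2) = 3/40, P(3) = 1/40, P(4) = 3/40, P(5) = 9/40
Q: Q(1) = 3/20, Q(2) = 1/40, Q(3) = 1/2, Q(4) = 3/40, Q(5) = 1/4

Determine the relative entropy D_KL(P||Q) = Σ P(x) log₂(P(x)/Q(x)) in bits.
1.1766 bits

D_KL(P||Q) = Σ P(x) log₂(P(x)/Q(x))

Computing term by term:
  P(1)·log₂(P(1)/Q(1)) = (3/5)·log₂((3/5)/(3/20)) = 1.20000
  P(2)·log₂(P(2)/Q(2)) = (3/40)·log₂((3/40)/(1/40)) = 0.11887
  P(3)·log₂(P(3)/Q(3)) = (1/40)·log₂((1/40)/(1/2)) = -0.10805
  P(4)·log₂(P(4)/Q(4)) = (3/40)·log₂((3/40)/(3/40)) = 0.00000
  P(5)·log₂(P(5)/Q(5)) = (9/40)·log₂((9/40)/(1/4)) = -0.03420

D_KL(P||Q) = 1.20000 + 0.11887 - 0.10805 + 0.00000 - 0.03420 = 1.17662 ≈ 1.1766 bits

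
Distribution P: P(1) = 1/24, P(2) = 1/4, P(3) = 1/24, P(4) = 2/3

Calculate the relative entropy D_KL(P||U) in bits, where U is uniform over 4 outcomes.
0.7279 bits

U(i) = 1/4 for all i

D_KL(P||U) = Σ P(x) log₂(P(x) / (1/4))
           = Σ P(x) log₂(P(x)) + log₂(4)
           = log₂(4) - H(P)

H(P) = -Σ P(x) log₂(P(x)):
  -P(1)·log₂(P(1)) = -(1/24)·log₂(1/24) = 0.19104
  -P(2)·log₂(P(2)) = -(1/4)·log₂(1/4) = 0.50000
  -P(3)·log₂(P(3)) = -(1/24)·log₂(1/24) = 0.19104
  -P(4)·log₂(P(4)) = -(2/3)·log₂(2/3) = 0.38998
H(P) = 0.19104 + 0.50000 + 0.19104 + 0.38998 = 1.27206 bits

log₂(4) = 2.00000 bits

D_KL(P||U) = 2.00000 - 1.27206 = 0.72794 ≈ 0.7279 bits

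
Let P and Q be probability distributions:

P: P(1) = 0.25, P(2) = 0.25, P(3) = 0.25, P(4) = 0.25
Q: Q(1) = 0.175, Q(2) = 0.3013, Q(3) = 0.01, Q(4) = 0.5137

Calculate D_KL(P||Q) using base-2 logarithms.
0.9625 bits

D_KL(P||Q) = Σ P(x) log₂(P(x)/Q(x))

Computing term by term:
  P(1)·log₂(P(1)/Q(1)) = 0.25·log₂(0.25/0.175) = 0.12864
  P(2)·log₂(P(2)/Q(2)) = 0.25·log₂(0.25/0.3013) = -0.06732
  P(3)·log₂(P(3)/Q(3)) = 0.25·log₂(0.25/0.01) = 1.16096
  P(4)·log₂(P(4)/Q(4)) = 0.25·log₂(0.25/0.5137) = -0.25975

D_KL(P||Q) = 0.12864 - 0.06732 + 1.16096 - 0.25975 = 0.96253 ≈ 0.9625 bits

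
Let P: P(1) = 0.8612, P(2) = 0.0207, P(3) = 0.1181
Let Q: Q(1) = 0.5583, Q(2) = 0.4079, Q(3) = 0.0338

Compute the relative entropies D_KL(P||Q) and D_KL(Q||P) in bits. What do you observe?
D_KL(P||Q) = 0.6627 bits, D_KL(Q||P) = 1.3441 bits. The two directions give different values (D_KL(Q||P) exceeds D_KL(P||Q) by 0.6814 bits): KL divergence is asymmetric.

D_KL(P||Q) = Σ P(x) log₂(P(x)/Q(x))

Computing term by term:
  P(1)·log₂(P(1)/Q(1)) = 0.8612·log₂(0.8612/0.5583) = 0.53852
  P(2)·log₂(P(2)/Q(2)) = 0.0207·log₂(0.0207/0.4079) = -0.08902
  P(3)·log₂(P(3)/Q(3)) = 0.1181·log₂(0.1181/0.0338) = 0.21316

D_KL(P||Q) = 0.53852 - 0.08902 + 0.21316 = 0.66266 ≈ 0.6627 bits

D_KL(Q||P) = Σ Q(x) log₂(Q(x)/P(x))

Computing term by term:
  Q(1)·log₂(Q(1)/P(1)) = 0.5583·log₂(0.5583/0.8612) = -0.34911
  Q(2)·log₂(Q(2)/P(2)) = 0.4079·log₂(0.4079/0.0207) = 1.75418
  Q(3)·log₂(Q(3)/P(3)) = 0.0338·log₂(0.0338/0.1181) = -0.06101

D_KL(Q||P) = -0.34911 + 1.75418 - 0.06101 = 1.34406 ≈ 1.3441 bits

These are NOT equal (difference: 0.6814 bits). KL divergence is asymmetric: D_KL(P||Q) ≠ D_KL(Q||P) in general.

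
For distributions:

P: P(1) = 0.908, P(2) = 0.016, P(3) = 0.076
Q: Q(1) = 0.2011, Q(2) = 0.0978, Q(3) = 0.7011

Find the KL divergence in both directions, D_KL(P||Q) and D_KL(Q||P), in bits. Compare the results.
D_KL(P||Q) = 1.6893 bits, D_KL(Q||P) = 2.0655 bits. D_KL(Q||P) is larger than D_KL(P||Q) by 0.3762 bits; the two directions differ.

D_KL(P||Q) = Σ P(x) log₂(P(x)/Q(x))

Computing term by term:
  P(1)·log₂(P(1)/Q(1)) = 0.908·log₂(0.908/0.2011) = 1.97470
  P(2)·log₂(P(2)/Q(2)) = 0.016·log₂(0.016/0.0978) = -0.04179
  P(3)·log₂(P(3)/Q(3)) = 0.076·log₂(0.076/0.7011) = -0.24362

D_KL(P||Q) = 1.97470 - 0.04179 - 0.24362 = 1.68929 ≈ 1.6893 bits

D_KL(Q||P) = Σ Q(x) log₂(Q(x)/P(x))

Computing term by term:
  Q(1)·log₂(Q(1)/P(1)) = 0.2011·log₂(0.2011/0.908) = -0.43735
  Q(2)·log₂(Q(2)/P(2)) = 0.0978·log₂(0.0978/0.016) = 0.25543
  Q(3)·log₂(Q(3)/P(3)) = 0.7011·log₂(0.7011/0.076) = 2.24741

D_KL(Q||P) = -0.43735 + 0.25543 + 2.24741 = 2.06549 ≈ 2.0655 bits

These are NOT equal (difference: 0.3762 bits). KL divergence is asymmetric: D_KL(P||Q) ≠ D_KL(Q||P) in general.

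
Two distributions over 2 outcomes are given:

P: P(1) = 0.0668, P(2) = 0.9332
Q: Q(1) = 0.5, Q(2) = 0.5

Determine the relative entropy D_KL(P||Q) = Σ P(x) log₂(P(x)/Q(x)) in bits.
0.6461 bits

D_KL(P||Q) = Σ P(x) log₂(P(x)/Q(x))

Computing term by term:
  P(1)·log₂(P(1)/Q(1)) = 0.0668·log₂(0.0668/0.5) = -0.19399
  P(2)·log₂(P(2)/Q(2)) = 0.9332·log₂(0.9332/0.5) = 0.84012

D_KL(P||Q) = -0.19399 + 0.84012 = 0.64613 ≈ 0.6461 bits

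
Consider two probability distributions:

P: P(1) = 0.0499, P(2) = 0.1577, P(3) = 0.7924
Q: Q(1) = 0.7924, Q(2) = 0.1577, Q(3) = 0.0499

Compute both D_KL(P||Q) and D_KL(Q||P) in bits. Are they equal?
D_KL(P||Q) = 2.9619 bits, D_KL(Q||P) = 2.9619 bits. Yes, in this case they are equal (although KL divergence is not symmetric in general).

D_KL(P||Q) = Σ P(x) log₂(P(x)/Q(x))

Computing term by term:
  P(1)·log₂(P(1)/Q(1)) = 0.0499·log₂(0.0499/0.7924) = -0.19906
  P(2)·log₂(P(2)/Q(2)) = 0.1577·log₂(0.1577/0.1577) = 0.00000
  P(3)·log₂(P(3)/Q(3)) = 0.7924·log₂(0.7924/0.0499) = 3.16098

D_KL(P||Q) = -0.19906 + 0.00000 + 3.16098 = 2.96192 ≈ 2.9619 bits

D_KL(Q||P) = Σ Q(x) log₂(Q(x)/P(x))

Computing term by term:
  Q(1)·log₂(Q(1)/P(1)) = 0.7924·log₂(0.7924/0.0499) = 3.16098
  Q(2)·log₂(Q(2)/P(2)) = 0.1577·log₂(0.1577/0.1577) = 0.00000
  Q(3)·log₂(Q(3)/P(3)) = 0.0499·log₂(0.0499/0.7924) = -0.19906

D_KL(Q||P) = 3.16098 + 0.00000 - 0.19906 = 2.96192 ≈ 2.9619 bits

These ARE equal here. Q is P with outcomes relabeled (Q(1) = P(3), Q(3) = P(1)) by a relabeling that is its own inverse, so the two sums contain exactly the same terms in a different order. This is a special case — KL divergence is not symmetric in general: D_KL(P||Q) ≠ D_KL(Q||P) for most P, Q.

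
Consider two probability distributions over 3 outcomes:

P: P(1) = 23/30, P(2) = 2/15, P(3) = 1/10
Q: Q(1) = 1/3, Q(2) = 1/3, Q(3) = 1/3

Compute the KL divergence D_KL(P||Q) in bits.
0.5713 bits

D_KL(P||Q) = Σ P(x) log₂(P(x)/Q(x))

Computing term by term:
  P(1)·log₂(P(1)/Q(1)) = (23/30)·log₂((23/30)/(1/3)) = 0.92125
  P(2)·log₂(P(2)/Q(2)) = (2/15)·log₂((2/15)/(1/3)) = -0.17626
  P(3)·log₂(P(3)/Q(3)) = (1/10)·log₂((1/10)/(1/3)) = -0.17370

D_KL(P||Q) = 0.92125 - 0.17626 - 0.17370 = 0.57129 ≈ 0.5713 bits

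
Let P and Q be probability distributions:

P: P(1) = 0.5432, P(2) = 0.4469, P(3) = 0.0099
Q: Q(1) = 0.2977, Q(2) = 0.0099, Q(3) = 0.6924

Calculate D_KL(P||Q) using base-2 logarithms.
2.8670 bits

D_KL(P||Q) = Σ P(x) log₂(P(x)/Q(x))

Computing term by term:
  P(1)·log₂(P(1)/Q(1)) = 0.5432·log₂(0.5432/0.2977) = 0.47129
  P(2)·log₂(P(2)/Q(2)) = 0.4469·log₂(0.4469/0.0099) = 2.45633
  P(3)·log₂(P(3)/Q(3)) = 0.0099·log₂(0.0099/0.6924) = -0.06067

D_KL(P||Q) = 0.47129 + 2.45633 - 0.06067 = 2.86695 ≈ 2.8670 bits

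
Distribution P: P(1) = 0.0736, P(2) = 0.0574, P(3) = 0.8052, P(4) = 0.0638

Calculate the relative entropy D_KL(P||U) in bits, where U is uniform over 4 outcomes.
0.9813 bits

U(i) = 1/4 for all i

D_KL(P||U) = Σ P(x) log₂(P(x) / (1/4))
           = Σ P(x) log₂(P(x)) + log₂(4)
           = log₂(4) - H(P)

H(P) = -Σ P(x) log₂(P(x)):
  -P(1)·log₂(P(1)) = -(0.0736)·log₂(0.0736) = 0.27704
  -P(2)·log₂(P(2)) = -(0.0574)·log₂(0.0574) = 0.23665
  -P(3)·log₂(P(3)) = -(0.8052)·log₂(0.8052) = 0.25169
  -P(4)·log₂(P(4)) = -(0.0638)·log₂(0.0638) = 0.25331
H(P) = 0.27704 + 0.23665 + 0.25169 + 0.25331 = 1.01869 bits

log₂(4) = 2.00000 bits

D_KL(P||U) = 2.00000 - 1.01869 = 0.98131 ≈ 0.9813 bits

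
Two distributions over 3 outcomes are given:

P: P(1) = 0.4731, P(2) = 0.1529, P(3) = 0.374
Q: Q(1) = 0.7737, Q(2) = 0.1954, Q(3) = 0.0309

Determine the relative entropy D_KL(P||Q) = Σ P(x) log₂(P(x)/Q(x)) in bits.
0.9556 bits

D_KL(P||Q) = Σ P(x) log₂(P(x)/Q(x))

Computing term by term:
  P(1)·log₂(P(1)/Q(1)) = 0.4731·log₂(0.4731/0.7737) = -0.33573
  P(2)·log₂(P(2)/Q(2)) = 0.1529·log₂(0.1529/0.1954) = -0.05410
  P(3)·log₂(P(3)/Q(3)) = 0.374·log₂(0.374/0.0309) = 1.34541

D_KL(P||Q) = -0.33573 - 0.05410 + 1.34541 = 0.95558 ≈ 0.9556 bits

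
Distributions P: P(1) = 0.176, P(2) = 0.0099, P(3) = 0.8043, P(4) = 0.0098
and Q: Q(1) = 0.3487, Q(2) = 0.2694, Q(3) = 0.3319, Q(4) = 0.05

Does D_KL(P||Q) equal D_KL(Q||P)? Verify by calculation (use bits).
D_KL(P||Q) = 0.7832 bits, D_KL(Q||P) = 1.3217 bits. No — D_KL(P||Q) ≠ D_KL(Q||P) for this pair.

D_KL(P||Q) = Σ P(x) log₂(P(x)/Q(x))

Computing term by term:
  P(1)·log₂(P(1)/Q(1)) = 0.176·log₂(0.176/0.3487) = -0.17361
  P(2)·log₂(P(2)/Q(2)) = 0.0099·log₂(0.0099/0.2694) = -0.04719
  P(3)·log₂(P(3)/Q(3)) = 0.8043·log₂(0.8043/0.3319) = 1.02708
  P(4)·log₂(P(4)/Q(4)) = 0.0098·log₂(0.0098/0.05) = -0.02304

D_KL(P||Q) = -0.17361 - 0.04719 + 1.02708 - 0.02304 = 0.78324 ≈ 0.7832 bits

D_KL(Q||P) = Σ Q(x) log₂(Q(x)/P(x))

Computing term by term:
  Q(1)·log₂(Q(1)/P(1)) = 0.3487·log₂(0.3487/0.176) = 0.34396
  Q(2)·log₂(Q(2)/P(2)) = 0.2694·log₂(0.2694/0.0099) = 1.28401
  Q(3)·log₂(Q(3)/P(3)) = 0.3319·log₂(0.3319/0.8043) = -0.42383
  Q(4)·log₂(Q(4)/P(4)) = 0.05·log₂(0.05/0.0098) = 0.11755

D_KL(Q||P) = 0.34396 + 1.28401 - 0.42383 + 0.11755 = 1.32169 ≈ 1.3217 bits

These are NOT equal (difference: 0.5385 bits). KL divergence is asymmetric: D_KL(P||Q) ≠ D_KL(Q||P) in general.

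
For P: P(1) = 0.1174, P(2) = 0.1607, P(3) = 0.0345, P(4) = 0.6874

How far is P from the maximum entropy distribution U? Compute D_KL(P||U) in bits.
0.6740 bits

U(i) = 1/4 for all i

D_KL(P||U) = Σ P(x) log₂(P(x) / (1/4))
           = Σ P(x) log₂(P(x)) + log₂(4)
           = log₂(4) - H(P)

H(P) = -Σ P(x) log₂(P(x)):
  -P(1)·log₂(P(1)) = -(0.1174)·log₂(0.1174) = 0.36282
  -P(2)·log₂(P(2)) = -(0.1607)·log₂(0.1607) = 0.42386
  -P(3)·log₂(P(3)) = -(0.0345)·log₂(0.0345) = 0.16758
  -P(4)·log₂(P(4)) = -(0.6874)·log₂(0.6874) = 0.37173
H(P) = 0.36282 + 0.42386 + 0.16758 + 0.37173 = 1.32599 bits

log₂(4) = 2.00000 bits

D_KL(P||U) = 2.00000 - 1.32599 = 0.67401 ≈ 0.6740 bits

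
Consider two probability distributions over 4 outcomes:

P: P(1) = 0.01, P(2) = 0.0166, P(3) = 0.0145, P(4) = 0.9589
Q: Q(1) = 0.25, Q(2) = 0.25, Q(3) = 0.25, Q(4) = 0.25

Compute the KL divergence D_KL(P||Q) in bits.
1.6888 bits

D_KL(P||Q) = Σ P(x) log₂(P(x)/Q(x))

Computing term by term:
  P(1)·log₂(P(1)/Q(1)) = 0.01·log₂(0.01/0.25) = -0.04644
  P(2)·log₂(P(2)/Q(2)) = 0.0166·log₂(0.0166/0.25) = -0.06495
  P(3)·log₂(P(3)/Q(3)) = 0.0145·log₂(0.0145/0.25) = -0.05956
  P(4)·log₂(P(4)/Q(4)) = 0.9589·log₂(0.9589/0.25) = 1.85974

D_KL(P||Q) = -0.04644 - 0.06495 - 0.05956 + 1.85974 = 1.68879 ≈ 1.6888 bits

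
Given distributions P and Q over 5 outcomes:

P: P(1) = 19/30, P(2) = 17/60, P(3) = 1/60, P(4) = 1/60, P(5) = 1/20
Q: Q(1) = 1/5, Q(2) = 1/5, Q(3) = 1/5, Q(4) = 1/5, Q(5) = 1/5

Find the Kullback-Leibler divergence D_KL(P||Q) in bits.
0.9761 bits

D_KL(P||Q) = Σ P(x) log₂(P(x)/Q(x))

Computing term by term:
  P(1)·log₂(P(1)/Q(1)) = (19/30)·log₂((19/30)/(1/5)) = 1.05321
  P(2)·log₂(P(2)/Q(2)) = (17/60)·log₂((17/60)/(1/5)) = 0.14238
  P(3)·log₂(P(3)/Q(3)) = (1/60)·log₂((1/60)/(1/5)) = -0.05975
  P(4)·log₂(P(4)/Q(4)) = (1/60)·log₂((1/60)/(1/5)) = -0.05975
  P(5)·log₂(P(5)/Q(5)) = (1/20)·log₂((1/20)/(1/5)) = -0.10000

D_KL(P||Q) = 1.05321 + 0.14238 - 0.05975 - 0.05975 - 0.10000 = 0.97609 ≈ 0.9761 bits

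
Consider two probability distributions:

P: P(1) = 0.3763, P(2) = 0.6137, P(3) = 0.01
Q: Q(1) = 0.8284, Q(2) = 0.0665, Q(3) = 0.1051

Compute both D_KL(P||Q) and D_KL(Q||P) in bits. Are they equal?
D_KL(P||Q) = 1.5053 bits, D_KL(Q||P) = 1.0866 bits. No, they are not equal.

D_KL(P||Q) = Σ P(x) log₂(P(x)/Q(x))

Computing term by term:
  P(1)·log₂(P(1)/Q(1)) = 0.3763·log₂(0.3763/0.8284) = -0.42840
  P(2)·log₂(P(2)/Q(2)) = 0.6137·log₂(0.6137/0.0665) = 1.96759
  P(3)·log₂(P(3)/Q(3)) = 0.01·log₂(0.01/0.1051) = -0.03394

D_KL(P||Q) = -0.42840 + 1.96759 - 0.03394 = 1.50525 ≈ 1.5053 bits

D_KL(Q||P) = Σ Q(x) log₂(Q(x)/P(x))

Computing term by term:
  Q(1)·log₂(Q(1)/P(1)) = 0.8284·log₂(0.8284/0.3763) = 0.94309
  Q(2)·log₂(Q(2)/P(2)) = 0.0665·log₂(0.0665/0.6137) = -0.21321
  Q(3)·log₂(Q(3)/P(3)) = 0.1051·log₂(0.1051/0.01) = 0.35668

D_KL(Q||P) = 0.94309 - 0.21321 + 0.35668 = 1.08656 ≈ 1.0866 bits

These are NOT equal (difference: 0.4187 bits). KL divergence is asymmetric: D_KL(P||Q) ≠ D_KL(Q||P) in general.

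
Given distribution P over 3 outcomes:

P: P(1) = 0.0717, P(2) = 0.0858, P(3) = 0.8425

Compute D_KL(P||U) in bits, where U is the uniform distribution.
0.8001 bits

U(i) = 1/3 for all i

D_KL(P||U) = Σ P(x) log₂(P(x) / (1/3))
           = Σ P(x) log₂(P(x)) + log₂(3)
           = log₂(3) - H(P)

H(P) = -Σ P(x) log₂(P(x)):
  -P(1)·log₂(P(1)) = -(0.0717)·log₂(0.0717) = 0.27260
  -P(2)·log₂(P(2)) = -(0.0858)·log₂(0.0858) = 0.30398
  -P(3)·log₂(P(3)) = -(0.8425)·log₂(0.8425) = 0.20831
H(P) = 0.27260 + 0.30398 + 0.20831 = 0.78489 bits

log₂(3) = 1.58496 bits

D_KL(P||U) = 1.58496 - 0.78489 = 0.80007 ≈ 0.8001 bits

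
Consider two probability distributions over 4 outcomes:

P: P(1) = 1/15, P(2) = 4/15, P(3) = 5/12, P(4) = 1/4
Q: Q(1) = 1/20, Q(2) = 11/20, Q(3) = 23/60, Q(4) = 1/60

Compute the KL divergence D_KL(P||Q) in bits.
0.7760 bits

D_KL(P||Q) = Σ P(x) log₂(P(x)/Q(x))

Computing term by term:
  P(1)·log₂(P(1)/Q(1)) = (1/15)·log₂((1/15)/(1/20)) = 0.02767
  P(2)·log₂(P(2)/Q(2)) = (4/15)·log₂((4/15)/(11/20)) = -0.27851
  P(3)·log₂(P(3)/Q(3)) = (5/12)·log₂((5/12)/(23/60)) = 0.05012
  P(4)·log₂(P(4)/Q(4)) = (1/4)·log₂((1/4)/(1/60)) = 0.97672

D_KL(P||Q) = 0.02767 - 0.27851 + 0.05012 + 0.97672 = 0.77600 ≈ 0.7760 bits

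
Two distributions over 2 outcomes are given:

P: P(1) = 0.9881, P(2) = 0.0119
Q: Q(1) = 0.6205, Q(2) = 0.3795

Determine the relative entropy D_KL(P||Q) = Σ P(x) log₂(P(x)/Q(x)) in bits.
0.6038 bits

D_KL(P||Q) = Σ P(x) log₂(P(x)/Q(x))

Computing term by term:
  P(1)·log₂(P(1)/Q(1)) = 0.9881·log₂(0.9881/0.6205) = 0.66324
  P(2)·log₂(P(2)/Q(2)) = 0.0119·log₂(0.0119/0.3795) = -0.05944

D_KL(P||Q) = 0.66324 - 0.05944 = 0.60380 ≈ 0.6038 bits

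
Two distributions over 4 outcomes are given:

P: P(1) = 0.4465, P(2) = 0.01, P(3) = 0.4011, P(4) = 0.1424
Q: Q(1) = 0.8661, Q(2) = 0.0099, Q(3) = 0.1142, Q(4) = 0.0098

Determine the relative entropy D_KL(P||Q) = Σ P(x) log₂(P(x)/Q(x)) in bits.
0.8501 bits

D_KL(P||Q) = Σ P(x) log₂(P(x)/Q(x))

Computing term by term:
  P(1)·log₂(P(1)/Q(1)) = 0.4465·log₂(0.4465/0.8661) = -0.42680
  P(2)·log₂(P(2)/Q(2)) = 0.01·log₂(0.01/0.0099) = 0.00014
  P(3)·log₂(P(3)/Q(3)) = 0.4011·log₂(0.4011/0.1142) = 0.72695
  P(4)·log₂(P(4)/Q(4)) = 0.1424·log₂(0.1424/0.0098) = 0.54981

D_KL(P||Q) = -0.42680 + 0.00014 + 0.72695 + 0.54981 = 0.85010 ≈ 0.8501 bits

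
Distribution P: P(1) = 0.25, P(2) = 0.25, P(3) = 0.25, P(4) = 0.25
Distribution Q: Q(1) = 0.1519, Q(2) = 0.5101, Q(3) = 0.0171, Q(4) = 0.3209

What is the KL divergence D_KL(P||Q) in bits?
0.7999 bits

D_KL(P||Q) = Σ P(x) log₂(P(x)/Q(x))

Computing term by term:
  P(1)·log₂(P(1)/Q(1)) = 0.25·log₂(0.25/0.1519) = 0.17970
  P(2)·log₂(P(2)/Q(2)) = 0.25·log₂(0.25/0.5101) = -0.25721
  P(3)·log₂(P(3)/Q(3)) = 0.25·log₂(0.25/0.0171) = 0.96746
  P(4)·log₂(P(4)/Q(4)) = 0.25·log₂(0.25/0.3209) = -0.09005

D_KL(P||Q) = 0.17970 - 0.25721 + 0.96746 - 0.09005 = 0.79990 ≈ 0.7999 bits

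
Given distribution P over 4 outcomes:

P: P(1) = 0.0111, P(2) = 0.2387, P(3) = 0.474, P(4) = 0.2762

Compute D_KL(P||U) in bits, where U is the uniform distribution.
0.4114 bits

U(i) = 1/4 for all i

D_KL(P||U) = Σ P(x) log₂(P(x) / (1/4))
           = Σ P(x) log₂(P(x)) + log₂(4)
           = log₂(4) - H(P)

H(P) = -Σ P(x) log₂(P(x)):
  -P(1)·log₂(P(1)) = -(0.0111)·log₂(0.0111) = 0.07208
  -P(2)·log₂(P(2)) = -(0.2387)·log₂(0.2387) = 0.49333
  -P(3)·log₂(P(3)) = -(0.474)·log₂(0.474) = 0.51052
  -P(4)·log₂(P(4)) = -(0.2762)·log₂(0.2762) = 0.51269
H(P) = 0.07208 + 0.49333 + 0.51052 + 0.51269 = 1.58862 bits

log₂(4) = 2.00000 bits

D_KL(P||U) = 2.00000 - 1.58862 = 0.41138 ≈ 0.4114 bits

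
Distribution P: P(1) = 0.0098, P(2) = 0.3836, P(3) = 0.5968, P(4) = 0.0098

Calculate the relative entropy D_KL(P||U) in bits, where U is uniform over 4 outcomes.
0.8945 bits

U(i) = 1/4 for all i

D_KL(P||U) = Σ P(x) log₂(P(x) / (1/4))
           = Σ P(x) log₂(P(x)) + log₂(4)
           = log₂(4) - H(P)

H(P) = -Σ P(x) log₂(P(x)):
  -P(1)·log₂(P(1)) = -(0.0098)·log₂(0.0098) = 0.06540
  -P(2)·log₂(P(2)) = -(0.3836)·log₂(0.3836) = 0.53026
  -P(3)·log₂(P(3)) = -(0.5968)·log₂(0.5968) = 0.44443
  -P(4)·log₂(P(4)) = -(0.0098)·log₂(0.0098) = 0.06540
H(P) = 0.06540 + 0.53026 + 0.44443 + 0.06540 = 1.10549 bits

log₂(4) = 2.00000 bits

D_KL(P||U) = 2.00000 - 1.10549 = 0.89451 ≈ 0.8945 bits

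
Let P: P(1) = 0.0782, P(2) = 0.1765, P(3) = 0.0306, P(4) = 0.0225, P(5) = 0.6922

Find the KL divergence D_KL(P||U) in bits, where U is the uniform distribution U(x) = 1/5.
0.9483 bits

U(i) = 1/5 for all i

D_KL(P||U) = Σ P(x) log₂(P(x) / (1/5))
           = Σ P(x) log₂(P(x)) + log₂(5)
           = log₂(5) - H(P)

H(P) = -Σ P(x) log₂(P(x)):
  -P(1)·log₂(P(1)) = -(0.0782)·log₂(0.0782) = 0.28752
  -P(2)·log₂(P(2)) = -(0.1765)·log₂(0.1765) = 0.44165
  -P(3)·log₂(P(3)) = -(0.0306)·log₂(0.0306) = 0.15393
  -P(4)·log₂(P(4)) = -(0.0225)·log₂(0.0225) = 0.12316
  -P(5)·log₂(P(5)) = -(0.6922)·log₂(0.6922) = 0.36738
H(P) = 0.28752 + 0.44165 + 0.15393 + 0.12316 + 0.36738 = 1.37364 bits

log₂(5) = 2.32193 bits

D_KL(P||U) = 2.32193 - 1.37364 = 0.94829 ≈ 0.9483 bits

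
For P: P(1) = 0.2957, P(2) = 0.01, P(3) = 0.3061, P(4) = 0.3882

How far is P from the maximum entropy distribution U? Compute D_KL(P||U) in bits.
0.3610 bits

U(i) = 1/4 for all i

D_KL(P||U) = Σ P(x) log₂(P(x) / (1/4))
           = Σ P(x) log₂(P(x)) + log₂(4)
           = log₂(4) - H(P)

H(P) = -Σ P(x) log₂(P(x)):
  -P(1)·log₂(P(1)) = -(0.2957)·log₂(0.2957) = 0.51978
  -P(2)·log₂(P(2)) = -(0.01)·log₂(0.01) = 0.06644
  -P(3)·log₂(P(3)) = -(0.3061)·log₂(0.3061) = 0.52280
  -P(4)·log₂(P(4)) = -(0.3882)·log₂(0.3882) = 0.52994
H(P) = 0.51978 + 0.06644 + 0.52280 + 0.52994 = 1.63896 bits

log₂(4) = 2.00000 bits

D_KL(P||U) = 2.00000 - 1.63896 = 0.36104 ≈ 0.3610 bits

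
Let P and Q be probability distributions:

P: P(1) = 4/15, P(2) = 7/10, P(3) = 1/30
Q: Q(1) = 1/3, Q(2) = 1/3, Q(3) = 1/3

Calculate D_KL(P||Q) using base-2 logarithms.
0.5527 bits

D_KL(P||Q) = Σ P(x) log₂(P(x)/Q(x))

Computing term by term:
  P(1)·log₂(P(1)/Q(1)) = (4/15)·log₂((4/15)/(1/3)) = -0.08585
  P(2)·log₂(P(2)/Q(2)) = (7/10)·log₂((7/10)/(1/3)) = 0.74927
  P(3)·log₂(P(3)/Q(3)) = (1/30)·log₂((1/30)/(1/3)) = -0.11073

D_KL(P||Q) = -0.08585 + 0.74927 - 0.11073 = 0.55269 ≈ 0.5527 bits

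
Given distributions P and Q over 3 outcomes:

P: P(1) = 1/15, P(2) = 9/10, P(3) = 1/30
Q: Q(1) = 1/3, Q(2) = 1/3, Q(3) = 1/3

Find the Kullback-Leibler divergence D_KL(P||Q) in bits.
1.0241 bits

D_KL(P||Q) = Σ P(x) log₂(P(x)/Q(x))

Computing term by term:
  P(1)·log₂(P(1)/Q(1)) = (1/15)·log₂((1/15)/(1/3)) = -0.15480
  P(2)·log₂(P(2)/Q(2)) = (9/10)·log₂((9/10)/(1/3)) = 1.28966
  P(3)·log₂(P(3)/Q(3)) = (1/30)·log₂((1/30)/(1/3)) = -0.11073

D_KL(P||Q) = -0.15480 + 1.28966 - 0.11073 = 1.02413 ≈ 1.0241 bits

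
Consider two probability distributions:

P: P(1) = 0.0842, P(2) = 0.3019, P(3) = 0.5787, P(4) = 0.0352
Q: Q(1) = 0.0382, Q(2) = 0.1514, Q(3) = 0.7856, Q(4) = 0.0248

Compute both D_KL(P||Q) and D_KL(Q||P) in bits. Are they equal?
D_KL(P||Q) = 0.1592 bits, D_KL(Q||P) = 0.1396 bits. No, they are not equal.

D_KL(P||Q) = Σ P(x) log₂(P(x)/Q(x))

Computing term by term:
  P(1)·log₂(P(1)/Q(1)) = 0.0842·log₂(0.0842/0.0382) = 0.09601
  P(2)·log₂(P(2)/Q(2)) = 0.3019·log₂(0.3019/0.1514) = 0.30060
  P(3)·log₂(P(3)/Q(3)) = 0.5787·log₂(0.5787/0.7856) = -0.25519
  P(4)·log₂(P(4)/Q(4)) = 0.0352·log₂(0.0352/0.0248) = 0.01778

D_KL(P||Q) = 0.09601 + 0.30060 - 0.25519 + 0.01778 = 0.15920 ≈ 0.1592 bits

D_KL(Q||P) = Σ Q(x) log₂(Q(x)/P(x))

Computing term by term:
  Q(1)·log₂(Q(1)/P(1)) = 0.0382·log₂(0.0382/0.0842) = -0.04356
  Q(2)·log₂(Q(2)/P(2)) = 0.1514·log₂(0.1514/0.3019) = -0.15075
  Q(3)·log₂(Q(3)/P(3)) = 0.7856·log₂(0.7856/0.5787) = 0.34643
  Q(4)·log₂(Q(4)/P(4)) = 0.0248·log₂(0.0248/0.0352) = -0.01253

D_KL(Q||P) = -0.04356 - 0.15075 + 0.34643 - 0.01253 = 0.13959 ≈ 0.1396 bits

These are NOT equal (difference: 0.0196 bits). KL divergence is asymmetric: D_KL(P||Q) ≠ D_KL(Q||P) in general.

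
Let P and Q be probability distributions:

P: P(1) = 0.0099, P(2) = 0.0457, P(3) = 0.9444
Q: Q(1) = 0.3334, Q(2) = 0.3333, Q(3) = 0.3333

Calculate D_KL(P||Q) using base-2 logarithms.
1.2378 bits

D_KL(P||Q) = Σ P(x) log₂(P(x)/Q(x))

Computing term by term:
  P(1)·log₂(P(1)/Q(1)) = 0.0099·log₂(0.0099/0.3334) = -0.05023
  P(2)·log₂(P(2)/Q(2)) = 0.0457·log₂(0.0457/0.3333) = -0.13100
  P(3)·log₂(P(3)/Q(3)) = 0.9444·log₂(0.9444/0.3333) = 1.41903

D_KL(P||Q) = -0.05023 - 0.13100 + 1.41903 = 1.23780 ≈ 1.2378 bits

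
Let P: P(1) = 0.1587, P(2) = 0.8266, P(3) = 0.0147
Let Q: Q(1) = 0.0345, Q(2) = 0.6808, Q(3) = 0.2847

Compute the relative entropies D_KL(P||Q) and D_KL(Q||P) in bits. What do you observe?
D_KL(P||Q) = 0.5180 bits, D_KL(Q||P) = 0.9507 bits. The two directions give different values (D_KL(Q||P) exceeds D_KL(P||Q) by 0.4327 bits): KL divergence is asymmetric.

D_KL(P||Q) = Σ P(x) log₂(P(x)/Q(x))

Computing term by term:
  P(1)·log₂(P(1)/Q(1)) = 0.1587·log₂(0.1587/0.0345) = 0.34940
  P(2)·log₂(P(2)/Q(2)) = 0.8266·log₂(0.8266/0.6808) = 0.23141
  P(3)·log₂(P(3)/Q(3)) = 0.0147·log₂(0.0147/0.2847) = -0.06285

D_KL(P||Q) = 0.34940 + 0.23141 - 0.06285 = 0.51796 ≈ 0.5180 bits

D_KL(Q||P) = Σ Q(x) log₂(Q(x)/P(x))

Computing term by term:
  Q(1)·log₂(Q(1)/P(1)) = 0.0345·log₂(0.0345/0.1587) = -0.07596
  Q(2)·log₂(Q(2)/P(2)) = 0.6808·log₂(0.6808/0.8266) = -0.19060
  Q(3)·log₂(Q(3)/P(3)) = 0.2847·log₂(0.2847/0.0147) = 1.21725

D_KL(Q||P) = -0.07596 - 0.19060 + 1.21725 = 0.95069 ≈ 0.9507 bits

These are NOT equal (difference: 0.4327 bits). KL divergence is asymmetric: D_KL(P||Q) ≠ D_KL(Q||P) in general.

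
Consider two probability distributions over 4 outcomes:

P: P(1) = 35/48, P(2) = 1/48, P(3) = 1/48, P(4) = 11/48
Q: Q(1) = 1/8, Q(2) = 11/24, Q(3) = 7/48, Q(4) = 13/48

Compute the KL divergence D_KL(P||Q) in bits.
1.6486 bits

D_KL(P||Q) = Σ P(x) log₂(P(x)/Q(x))

Computing term by term:
  P(1)·log₂(P(1)/Q(1)) = (35/48)·log₂((35/48)/(1/8)) = 1.85523
  P(2)·log₂(P(2)/Q(2)) = (1/48)·log₂((1/48)/(11/24)) = -0.09290
  P(3)·log₂(P(3)/Q(3)) = (1/48)·log₂((1/48)/(7/48)) = -0.05849
  P(4)·log₂(P(4)/Q(4)) = (11/48)·log₂((11/48)/(13/48)) = -0.05523

D_KL(P||Q) = 1.85523 - 0.09290 - 0.05849 - 0.05523 = 1.64861 ≈ 1.6486 bits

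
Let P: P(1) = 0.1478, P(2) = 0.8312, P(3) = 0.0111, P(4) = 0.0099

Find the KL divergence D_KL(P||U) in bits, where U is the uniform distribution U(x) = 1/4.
1.2326 bits

U(i) = 1/4 for all i

D_KL(P||U) = Σ P(x) log₂(P(x) / (1/4))
           = Σ P(x) log₂(P(x)) + log₂(4)
           = log₂(4) - H(P)

H(P) = -Σ P(x) log₂(P(x)):
  -P(1)·log₂(P(1)) = -(0.1478)·log₂(0.1478) = 0.40767
  -P(2)·log₂(P(2)) = -(0.8312)·log₂(0.8312) = 0.22171
  -P(3)·log₂(P(3)) = -(0.0111)·log₂(0.0111) = 0.07208
  -P(4)·log₂(P(4)) = -(0.0099)·log₂(0.0099) = 0.06592
H(P) = 0.40767 + 0.22171 + 0.07208 + 0.06592 = 0.76738 bits

log₂(4) = 2.00000 bits

D_KL(P||U) = 2.00000 - 0.76738 = 1.23262 ≈ 1.2326 bits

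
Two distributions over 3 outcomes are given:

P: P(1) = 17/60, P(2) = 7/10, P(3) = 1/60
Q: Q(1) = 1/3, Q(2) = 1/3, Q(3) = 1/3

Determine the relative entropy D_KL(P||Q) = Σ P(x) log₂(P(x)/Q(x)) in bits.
0.6108 bits

D_KL(P||Q) = Σ P(x) log₂(P(x)/Q(x))

Computing term by term:
  P(1)·log₂(P(1)/Q(1)) = (17/60)·log₂((17/60)/(1/3)) = -0.06643
  P(2)·log₂(P(2)/Q(2)) = (7/10)·log₂((7/10)/(1/3)) = 0.74927
  P(3)·log₂(P(3)/Q(3)) = (1/60)·log₂((1/60)/(1/3)) = -0.07203

D_KL(P||Q) = -0.06643 + 0.74927 - 0.07203 = 0.61081 ≈ 0.6108 bits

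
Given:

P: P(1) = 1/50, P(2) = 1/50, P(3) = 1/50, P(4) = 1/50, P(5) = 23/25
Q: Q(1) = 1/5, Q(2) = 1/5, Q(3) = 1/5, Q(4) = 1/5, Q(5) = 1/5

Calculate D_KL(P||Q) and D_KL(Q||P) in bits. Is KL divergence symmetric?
D_KL(P||Q) = 1.7597 bits, D_KL(Q||P) = 2.2172 bits. No, KL divergence is not symmetric.

D_KL(P||Q) = Σ P(x) log₂(P(x)/Q(x))

Computing term by term:
  P(1)·log₂(P(1)/Q(1)) = (1/50)·log₂((1/50)/(1/5)) = -0.06644
  P(2)·log₂(P(2)/Q(2)) = (1/50)·log₂((1/50)/(1/5)) = -0.06644
  P(3)·log₂(P(3)/Q(3)) = (1/50)·log₂((1/50)/(1/5)) = -0.06644
  P(4)·log₂(P(4)/Q(4)) = (1/50)·log₂((1/50)/(1/5)) = -0.06644
  P(5)·log₂(P(5)/Q(5)) = (23/25)·log₂((23/25)/(1/5)) = 2.02550

D_KL(P||Q) = -0.06644 - 0.06644 - 0.06644 - 0.06644 + 2.02550 = 1.75974 ≈ 1.7597 bits

D_KL(Q||P) = Σ Q(x) log₂(Q(x)/P(x))

Computing term by term:
  Q(1)·log₂(Q(1)/P(1)) = (1/5)·log₂((1/5)/(1/50)) = 0.66439
  Q(2)·log₂(Q(2)/P(2)) = (1/5)·log₂((1/5)/(1/50)) = 0.66439
  Q(3)·log₂(Q(3)/P(3)) = (1/5)·log₂((1/5)/(1/50)) = 0.66439
  Q(4)·log₂(Q(4)/P(4)) = (1/5)·log₂((1/5)/(1/50)) = 0.66439
  Q(5)·log₂(Q(5)/P(5)) = (1/5)·log₂((1/5)/(23/25)) = -0.44033

D_KL(Q||P) = 0.66439 + 0.66439 + 0.66439 + 0.66439 - 0.44033 = 2.21723 ≈ 2.2172 bits

These are NOT equal (difference: 0.4575 bits). KL divergence is asymmetric: D_KL(P||Q) ≠ D_KL(Q||P) in general.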